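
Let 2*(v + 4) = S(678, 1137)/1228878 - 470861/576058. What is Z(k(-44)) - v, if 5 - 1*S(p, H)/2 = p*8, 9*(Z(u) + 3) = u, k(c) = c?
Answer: -351503839997/101129286132 ≈ -3.4758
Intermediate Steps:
Z(u) = -3 + u/9
S(p, H) = 10 - 16*p (S(p, H) = 10 - 2*p*8 = 10 - 16*p)
v = -446293861711/101129286132 (v = -4 + ((10 - 16*678)/1228878 - 470861/576058)/2 = -4 + ((10 - 10848)*(1/1228878) - 470861*1/576058)/2 = -4 + (-10838*1/1228878 - 470861/576058)/2 = -4 + (-5419/614439 - 470861/576058)/2 = -4 + (½)*(-41776717183/50564643066) = -4 - 41776717183/101129286132 = -446293861711/101129286132 ≈ -4.4131)
Z(k(-44)) - v = (-3 + (⅑)*(-44)) - 1*(-446293861711/101129286132) = (-3 - 44/9) + 446293861711/101129286132 = -71/9 + 446293861711/101129286132 = -351503839997/101129286132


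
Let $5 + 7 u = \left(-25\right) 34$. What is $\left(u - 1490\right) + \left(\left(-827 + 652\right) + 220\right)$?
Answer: $- \frac{10970}{7} \approx -1567.1$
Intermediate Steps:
$u = - \frac{855}{7}$ ($u = - \frac{5}{7} + \frac{\left(-25\right) 34}{7} = - \frac{5}{7} + \frac{1}{7} \left(-850\right) = - \frac{5}{7} - \frac{850}{7} = - \frac{855}{7} \approx -122.14$)
$\left(u - 1490\right) + \left(\left(-827 + 652\right) + 220\right) = \left(- \frac{855}{7} - 1490\right) + \left(\left(-827 + 652\right) + 220\right) = - \frac{11285}{7} + \left(-175 + 220\right) = - \frac{11285}{7} + 45 = - \frac{10970}{7}$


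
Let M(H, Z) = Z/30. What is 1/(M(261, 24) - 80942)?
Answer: -5/404706 ≈ -1.2355e-5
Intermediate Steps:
M(H, Z) = Z/30 (M(H, Z) = Z*(1/30) = Z/30)
1/(M(261, 24) - 80942) = 1/((1/30)*24 - 80942) = 1/(4/5 - 80942) = 1/(-404706/5) = -5/404706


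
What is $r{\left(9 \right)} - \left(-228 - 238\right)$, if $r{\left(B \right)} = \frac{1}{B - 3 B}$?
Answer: $\frac{8387}{18} \approx 465.94$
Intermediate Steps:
$r{\left(B \right)} = - \frac{1}{2 B}$ ($r{\left(B \right)} = \frac{1}{\left(-2\right) B} = - \frac{1}{2 B}$)
$r{\left(9 \right)} - \left(-228 - 238\right) = - \frac{1}{2 \cdot 9} - \left(-228 - 238\right) = \left(- \frac{1}{2}\right) \frac{1}{9} - -466 = - \frac{1}{18} + 466 = \frac{8387}{18}$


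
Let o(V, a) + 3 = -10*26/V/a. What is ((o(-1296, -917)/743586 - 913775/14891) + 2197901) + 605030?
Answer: 9220878779390764823249/3289799376247608 ≈ 2.8029e+6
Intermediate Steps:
o(V, a) = -3 - 260/(V*a) (o(V, a) = -3 - 10*26/V/a = -3 - 260/(V*a))
((o(-1296, -917)/743586 - 913775/14891) + 2197901) + 605030 = (((-3 - 260/(-1296*(-917)))/743586 - 913775/14891) + 2197901) + 605030 = (((-3 - 260*(-1/1296)*(-1/917))*(1/743586) - 913775*1/14891) + 2197901) + 605030 = (((-3 - 65/297108)*(1/743586) - 913775/14891) + 2197901) + 605030 = ((-891389/297108*1/743586 - 913775/14891) + 2197901) + 605030 = ((-891389/220925349288 - 913775/14891) + 2197901) + 605030 = (-201876074319315799/3289799376247608 + 2197901) + 605030 = 7230451462779674555009/3289799376247608 + 605030 = 9220878779390764823249/3289799376247608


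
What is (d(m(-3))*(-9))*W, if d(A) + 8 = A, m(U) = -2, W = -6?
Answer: -540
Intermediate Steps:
d(A) = -8 + A
(d(m(-3))*(-9))*W = ((-8 - 2)*(-9))*(-6) = -10*(-9)*(-6) = 90*(-6) = -540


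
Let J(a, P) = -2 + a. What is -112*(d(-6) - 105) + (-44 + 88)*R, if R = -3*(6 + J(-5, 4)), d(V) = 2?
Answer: 11668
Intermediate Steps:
R = 3 (R = -3*(6 + (-2 - 5)) = -3*(6 - 7) = -3*(-1) = 3)
-112*(d(-6) - 105) + (-44 + 88)*R = -112*(2 - 105) + (-44 + 88)*3 = -112*(-103) + 44*3 = 11536 + 132 = 11668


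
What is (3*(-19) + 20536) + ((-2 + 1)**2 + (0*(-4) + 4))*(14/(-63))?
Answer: 184301/9 ≈ 20478.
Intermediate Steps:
(3*(-19) + 20536) + ((-2 + 1)**2 + (0*(-4) + 4))*(14/(-63)) = (-57 + 20536) + ((-1)**2 + (0 + 4))*(14*(-1/63)) = 20479 + (1 + 4)*(-2/9) = 20479 + 5*(-2/9) = 20479 - 10/9 = 184301/9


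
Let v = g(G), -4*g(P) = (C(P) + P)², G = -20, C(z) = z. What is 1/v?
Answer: -1/400 ≈ -0.0025000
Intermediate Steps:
g(P) = -P² (g(P) = -(P + P)²/4 = -4*P²/4 = -P²)
v = -400 (v = -1*(-20)² = -1*400 = -400)
1/v = 1/(-400) = -1/400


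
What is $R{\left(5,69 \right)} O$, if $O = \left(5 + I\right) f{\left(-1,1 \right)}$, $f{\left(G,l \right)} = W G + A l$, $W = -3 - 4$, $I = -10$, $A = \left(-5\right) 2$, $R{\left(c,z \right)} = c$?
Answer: $75$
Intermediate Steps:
$A = -10$
$W = -7$
$f{\left(G,l \right)} = - 10 l - 7 G$ ($f{\left(G,l \right)} = - 7 G - 10 l = - 10 l - 7 G$)
$O = 15$ ($O = \left(5 - 10\right) \left(\left(-10\right) 1 - -7\right) = - 5 \left(-10 + 7\right) = \left(-5\right) \left(-3\right) = 15$)
$R{\left(5,69 \right)} O = 5 \cdot 15 = 75$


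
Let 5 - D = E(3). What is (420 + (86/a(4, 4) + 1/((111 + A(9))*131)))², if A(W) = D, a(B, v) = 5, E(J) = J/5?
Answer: 27302012695504849/142834864225 ≈ 1.9114e+5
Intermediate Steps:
E(J) = J/5 (E(J) = J*(⅕) = J/5)
D = 22/5 (D = 5 - 3/5 = 5 - 1*⅗ = 5 - ⅗ = 22/5 ≈ 4.4000)
A(W) = 22/5
(420 + (86/a(4, 4) + 1/((111 + A(9))*131)))² = (420 + (86/5 + 1/((111 + 22/5)*131)))² = (420 + (86*(⅕) + (1/131)/(577/5)))² = (420 + (86/5 + (5/577)*(1/131)))² = (420 + (86/5 + 5/75587))² = (420 + 6500507/377935)² = (165233207/377935)² = 27302012695504849/142834864225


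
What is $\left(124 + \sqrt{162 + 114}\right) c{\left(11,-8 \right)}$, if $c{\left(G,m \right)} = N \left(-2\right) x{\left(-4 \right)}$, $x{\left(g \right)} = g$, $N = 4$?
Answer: $3968 + 64 \sqrt{69} \approx 4499.6$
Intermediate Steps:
$c{\left(G,m \right)} = 32$ ($c{\left(G,m \right)} = 4 \left(-2\right) \left(-4\right) = \left(-8\right) \left(-4\right) = 32$)
$\left(124 + \sqrt{162 + 114}\right) c{\left(11,-8 \right)} = \left(124 + \sqrt{162 + 114}\right) 32 = \left(124 + \sqrt{276}\right) 32 = \left(124 + 2 \sqrt{69}\right) 32 = 3968 + 64 \sqrt{69}$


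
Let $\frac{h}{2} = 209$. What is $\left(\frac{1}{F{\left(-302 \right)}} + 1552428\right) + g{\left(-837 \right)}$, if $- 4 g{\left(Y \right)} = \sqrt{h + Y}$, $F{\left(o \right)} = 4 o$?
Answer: $\frac{1875333023}{1208} - \frac{i \sqrt{419}}{4} \approx 1.5524 \cdot 10^{6} - 5.1174 i$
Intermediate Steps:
$h = 418$ ($h = 2 \cdot 209 = 418$)
$g{\left(Y \right)} = - \frac{\sqrt{418 + Y}}{4}$
$\left(\frac{1}{F{\left(-302 \right)}} + 1552428\right) + g{\left(-837 \right)} = \left(\frac{1}{4 \left(-302\right)} + 1552428\right) - \frac{\sqrt{418 - 837}}{4} = \left(\frac{1}{-1208} + 1552428\right) - \frac{\sqrt{-419}}{4} = \left(- \frac{1}{1208} + 1552428\right) - \frac{i \sqrt{419}}{4} = \frac{1875333023}{1208} - \frac{i \sqrt{419}}{4}$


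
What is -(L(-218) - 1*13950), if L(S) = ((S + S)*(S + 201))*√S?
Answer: 13950 - 7412*I*√218 ≈ 13950.0 - 1.0944e+5*I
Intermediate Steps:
L(S) = 2*S^(3/2)*(201 + S) (L(S) = ((2*S)*(201 + S))*√S = (2*S*(201 + S))*√S = 2*S^(3/2)*(201 + S))
-(L(-218) - 1*13950) = -(2*(-218)^(3/2)*(201 - 218) - 1*13950) = -(2*(-218*I*√218)*(-17) - 13950) = -(7412*I*√218 - 13950) = -(-13950 + 7412*I*√218) = 13950 - 7412*I*√218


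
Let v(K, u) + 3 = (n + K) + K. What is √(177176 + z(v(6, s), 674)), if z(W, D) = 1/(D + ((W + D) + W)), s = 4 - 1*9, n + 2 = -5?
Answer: √479083906/52 ≈ 420.92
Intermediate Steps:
n = -7 (n = -2 - 5 = -7)
s = -5 (s = 4 - 9 = -5)
v(K, u) = -10 + 2*K (v(K, u) = -3 + ((-7 + K) + K) = -3 + (-7 + 2*K) = -10 + 2*K)
z(W, D) = 1/(2*D + 2*W) (z(W, D) = 1/(D + ((D + W) + W)) = 1/(D + (D + 2*W)) = 1/(2*D + 2*W))
√(177176 + z(v(6, s), 674)) = √(177176 + 1/(2*(674 + (-10 + 2*6)))) = √(177176 + 1/(2*(674 + (-10 + 12)))) = √(177176 + 1/(2*(674 + 2))) = √(177176 + (½)/676) = √(177176 + (½)*(1/676)) = √(177176 + 1/1352) = √(239541953/1352) = √479083906/52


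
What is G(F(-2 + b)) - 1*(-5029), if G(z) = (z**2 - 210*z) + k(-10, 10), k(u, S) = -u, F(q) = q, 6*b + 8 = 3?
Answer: 203113/36 ≈ 5642.0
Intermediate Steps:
b = -5/6 (b = -4/3 + (1/6)*3 = -4/3 + 1/2 = -5/6 ≈ -0.83333)
G(z) = 10 + z**2 - 210*z (G(z) = (z**2 - 210*z) - 1*(-10) = (z**2 - 210*z) + 10 = 10 + z**2 - 210*z)
G(F(-2 + b)) - 1*(-5029) = (10 + (-2 - 5/6)**2 - 210*(-2 - 5/6)) - 1*(-5029) = (10 + (-17/6)**2 - 210*(-17/6)) + 5029 = (10 + 289/36 + 595) + 5029 = 22069/36 + 5029 = 203113/36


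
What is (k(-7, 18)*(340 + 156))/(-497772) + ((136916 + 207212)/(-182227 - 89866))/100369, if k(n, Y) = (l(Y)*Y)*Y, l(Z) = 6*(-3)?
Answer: 731461480772576/125870417979053 ≈ 5.8112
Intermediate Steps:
l(Z) = -18
k(n, Y) = -18*Y² (k(n, Y) = (-18*Y)*Y = -18*Y²)
(k(-7, 18)*(340 + 156))/(-497772) + ((136916 + 207212)/(-182227 - 89866))/100369 = ((-18*18²)*(340 + 156))/(-497772) + ((136916 + 207212)/(-182227 - 89866))/100369 = (-18*324*496)*(-1/497772) + (344128/(-272093))*(1/100369) = -5832*496*(-1/497772) + (344128*(-1/272093))*(1/100369) = -2892672*(-1/497772) - 344128/272093*1/100369 = 26784/4609 - 344128/27309702317 = 731461480772576/125870417979053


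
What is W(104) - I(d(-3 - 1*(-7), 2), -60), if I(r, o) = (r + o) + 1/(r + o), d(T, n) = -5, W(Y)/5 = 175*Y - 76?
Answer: 5894526/65 ≈ 90685.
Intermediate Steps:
W(Y) = -380 + 875*Y (W(Y) = 5*(175*Y - 76) = 5*(-76 + 175*Y) = -380 + 875*Y)
I(r, o) = o + r + 1/(o + r) (I(r, o) = (o + r) + 1/(o + r) = o + r + 1/(o + r))
W(104) - I(d(-3 - 1*(-7), 2), -60) = (-380 + 875*104) - (1 + (-60)² + (-5)² + 2*(-60)*(-5))/(-60 - 5) = (-380 + 91000) - (1 + 3600 + 25 + 600)/(-65) = 90620 - (-1)*4226/65 = 90620 - 1*(-4226/65) = 90620 + 4226/65 = 5894526/65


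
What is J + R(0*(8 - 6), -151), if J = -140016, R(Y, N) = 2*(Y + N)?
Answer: -140318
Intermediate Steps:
R(Y, N) = 2*N + 2*Y (R(Y, N) = 2*(N + Y) = 2*N + 2*Y)
J + R(0*(8 - 6), -151) = -140016 + (2*(-151) + 2*(0*(8 - 6))) = -140016 + (-302 + 2*(0*2)) = -140016 + (-302 + 2*0) = -140016 + (-302 + 0) = -140016 - 302 = -140318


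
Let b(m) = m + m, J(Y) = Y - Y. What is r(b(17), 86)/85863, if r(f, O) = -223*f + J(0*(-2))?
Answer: -7582/85863 ≈ -0.088303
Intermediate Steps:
J(Y) = 0
b(m) = 2*m
r(f, O) = -223*f (r(f, O) = -223*f + 0 = -223*f)
r(b(17), 86)/85863 = -446*17/85863 = -223*34*(1/85863) = -7582*1/85863 = -7582/85863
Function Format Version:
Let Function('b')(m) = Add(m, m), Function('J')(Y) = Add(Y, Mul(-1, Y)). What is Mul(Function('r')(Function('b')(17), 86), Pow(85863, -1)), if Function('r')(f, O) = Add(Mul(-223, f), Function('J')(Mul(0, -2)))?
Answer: Rational(-7582, 85863) ≈ -0.088303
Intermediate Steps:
Function('J')(Y) = 0
Function('b')(m) = Mul(2, m)
Function('r')(f, O) = Mul(-223, f) (Function('r')(f, O) = Add(Mul(-223, f), 0) = Mul(-223, f))
Mul(Function('r')(Function('b')(17), 86), Pow(85863, -1)) = Mul(Mul(-223, Mul(2, 17)), Pow(85863, -1)) = Mul(Mul(-223, 34), Rational(1, 85863)) = Mul(-7582, Rational(1, 85863)) = Rational(-7582, 85863)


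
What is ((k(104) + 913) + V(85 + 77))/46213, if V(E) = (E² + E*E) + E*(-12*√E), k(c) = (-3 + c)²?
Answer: 63602/46213 - 17496*√2/46213 ≈ 0.84087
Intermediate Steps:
V(E) = -12*E^(3/2) + 2*E² (V(E) = (E² + E²) - 12*E^(3/2) = 2*E² - 12*E^(3/2) = -12*E^(3/2) + 2*E²)
((k(104) + 913) + V(85 + 77))/46213 = (((-3 + 104)² + 913) + (-12*(85 + 77)^(3/2) + 2*(85 + 77)²))/46213 = ((101² + 913) + (-17496*√2 + 2*162²))*(1/46213) = ((10201 + 913) + (-17496*√2 + 2*26244))*(1/46213) = (11114 + (-17496*√2 + 52488))*(1/46213) = (11114 + (52488 - 17496*√2))*(1/46213) = (63602 - 17496*√2)*(1/46213) = 63602/46213 - 17496*√2/46213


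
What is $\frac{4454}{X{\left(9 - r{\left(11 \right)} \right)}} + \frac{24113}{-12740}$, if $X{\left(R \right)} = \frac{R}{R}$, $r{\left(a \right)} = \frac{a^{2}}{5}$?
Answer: $\frac{56719847}{12740} \approx 4452.1$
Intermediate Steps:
$r{\left(a \right)} = \frac{a^{2}}{5}$
$X{\left(R \right)} = 1$
$\frac{4454}{X{\left(9 - r{\left(11 \right)} \right)}} + \frac{24113}{-12740} = \frac{4454}{1} + \frac{24113}{-12740} = 4454 \cdot 1 + 24113 \left(- \frac{1}{12740}\right) = 4454 - \frac{24113}{12740} = \frac{56719847}{12740}$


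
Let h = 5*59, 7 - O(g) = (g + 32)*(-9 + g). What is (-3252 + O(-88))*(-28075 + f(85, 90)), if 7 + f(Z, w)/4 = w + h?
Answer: 230487151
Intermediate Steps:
O(g) = 7 - (-9 + g)*(32 + g) (O(g) = 7 - (g + 32)*(-9 + g) = 7 - (32 + g)*(-9 + g) = 7 - (-9 + g)*(32 + g))
h = 295
f(Z, w) = 1152 + 4*w (f(Z, w) = -28 + 4*(w + 295) = -28 + 4*(295 + w) = -28 + (1180 + 4*w) = 1152 + 4*w)
(-3252 + O(-88))*(-28075 + f(85, 90)) = (-3252 + (295 - 1*(-88)² - 23*(-88)))*(-28075 + (1152 + 4*90)) = (-3252 + (295 - 1*7744 + 2024))*(-28075 + (1152 + 360)) = (-3252 + (295 - 7744 + 2024))*(-28075 + 1512) = (-3252 - 5425)*(-26563) = -8677*(-26563) = 230487151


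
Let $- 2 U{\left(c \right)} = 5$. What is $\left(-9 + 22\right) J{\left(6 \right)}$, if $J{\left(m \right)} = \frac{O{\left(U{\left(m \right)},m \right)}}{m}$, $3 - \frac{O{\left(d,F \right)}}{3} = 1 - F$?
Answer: $52$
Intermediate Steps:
$U{\left(c \right)} = - \frac{5}{2}$ ($U{\left(c \right)} = \left(- \frac{1}{2}\right) 5 = - \frac{5}{2}$)
$O{\left(d,F \right)} = 6 + 3 F$ ($O{\left(d,F \right)} = 9 - 3 \left(1 - F\right) = 9 + \left(-3 + 3 F\right) = 6 + 3 F$)
$J{\left(m \right)} = \frac{6 + 3 m}{m}$
$\left(-9 + 22\right) J{\left(6 \right)} = \left(-9 + 22\right) \left(3 + \frac{6}{6}\right) = 13 \left(3 + 6 \cdot \frac{1}{6}\right) = 13 \left(3 + 1\right) = 13 \cdot 4 = 52$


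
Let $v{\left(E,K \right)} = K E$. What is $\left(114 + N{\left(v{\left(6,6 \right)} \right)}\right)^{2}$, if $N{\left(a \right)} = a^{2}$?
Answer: $1988100$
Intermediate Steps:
$v{\left(E,K \right)} = E K$
$\left(114 + N{\left(v{\left(6,6 \right)} \right)}\right)^{2} = \left(114 + \left(6 \cdot 6\right)^{2}\right)^{2} = \left(114 + 36^{2}\right)^{2} = \left(114 + 1296\right)^{2} = 1410^{2} = 1988100$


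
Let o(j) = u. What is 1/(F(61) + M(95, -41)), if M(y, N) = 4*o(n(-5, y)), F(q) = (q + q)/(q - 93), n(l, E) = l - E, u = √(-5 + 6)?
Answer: 16/3 ≈ 5.3333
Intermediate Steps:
u = 1 (u = √1 = 1)
F(q) = 2*q/(-93 + q) (F(q) = (2*q)/(-93 + q) = 2*q/(-93 + q))
o(j) = 1
M(y, N) = 4 (M(y, N) = 4*1 = 4)
1/(F(61) + M(95, -41)) = 1/(2*61/(-93 + 61) + 4) = 1/(2*61/(-32) + 4) = 1/(2*61*(-1/32) + 4) = 1/(-61/16 + 4) = 1/(3/16) = 16/3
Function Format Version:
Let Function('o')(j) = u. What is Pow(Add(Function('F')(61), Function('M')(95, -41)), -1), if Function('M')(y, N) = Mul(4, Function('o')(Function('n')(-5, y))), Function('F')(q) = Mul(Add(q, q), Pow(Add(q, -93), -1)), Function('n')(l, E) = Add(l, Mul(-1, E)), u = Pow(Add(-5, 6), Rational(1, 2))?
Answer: Rational(16, 3) ≈ 5.3333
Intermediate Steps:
u = 1 (u = Pow(1, Rational(1, 2)) = 1)
Function('F')(q) = Mul(2, q, Pow(Add(-93, q), -1)) (Function('F')(q) = Mul(Mul(2, q), Pow(Add(-93, q), -1)) = Mul(2, q, Pow(Add(-93, q), -1)))
Function('o')(j) = 1
Function('M')(y, N) = 4 (Function('M')(y, N) = Mul(4, 1) = 4)
Pow(Add(Function('F')(61), Function('M')(95, -41)), -1) = Pow(Add(Mul(2, 61, Pow(Add(-93, 61), -1)), 4), -1) = Pow(Add(Mul(2, 61, Pow(-32, -1)), 4), -1) = Pow(Add(Mul(2, 61, Rational(-1, 32)), 4), -1) = Pow(Add(Rational(-61, 16), 4), -1) = Pow(Rational(3, 16), -1) = Rational(16, 3)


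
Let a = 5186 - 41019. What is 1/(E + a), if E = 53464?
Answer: 1/17631 ≈ 5.6718e-5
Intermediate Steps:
a = -35833
1/(E + a) = 1/(53464 - 35833) = 1/17631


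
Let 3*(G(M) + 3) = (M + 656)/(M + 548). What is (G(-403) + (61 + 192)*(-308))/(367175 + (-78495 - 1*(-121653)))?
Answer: -33897992/178494855 ≈ -0.18991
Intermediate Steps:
G(M) = -3 + (656 + M)/(3*(548 + M)) (G(M) = -3 + ((M + 656)/(M + 548))/3 = -3 + ((656 + M)/(548 + M))/3 = -3 + (656 + M)/(3*(548 + M)))
(G(-403) + (61 + 192)*(-308))/(367175 + (-78495 - 1*(-121653))) = (4*(-1069 - 2*(-403))/(3*(548 - 403)) + (61 + 192)*(-308))/(367175 + (-78495 - 1*(-121653))) = ((4/3)*(-1069 + 806)/145 + 253*(-308))/(367175 + (-78495 + 121653)) = ((4/3)*(1/145)*(-263) - 77924)/(367175 + 43158) = (-1052/435 - 77924)/410333 = -33897992/435*1/410333 = -33897992/178494855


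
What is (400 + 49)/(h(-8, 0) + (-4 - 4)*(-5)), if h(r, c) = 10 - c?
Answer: 449/50 ≈ 8.9800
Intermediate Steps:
(400 + 49)/(h(-8, 0) + (-4 - 4)*(-5)) = (400 + 49)/((10 - 1*0) + (-4 - 4)*(-5)) = 449/((10 + 0) - 8*(-5)) = 449/(10 + 40) = 449/50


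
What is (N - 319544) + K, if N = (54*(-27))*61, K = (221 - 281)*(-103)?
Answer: -402302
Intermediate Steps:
K = 6180 (K = -60*(-103) = 6180)
N = -88938 (N = -1458*61 = -88938)
(N - 319544) + K = (-88938 - 319544) + 6180 = -408482 + 6180 = -402302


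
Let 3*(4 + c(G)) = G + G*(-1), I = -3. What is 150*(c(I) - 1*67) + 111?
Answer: -10539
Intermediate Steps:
c(G) = -4 (c(G) = -4 + (G + G*(-1))/3 = -4 + (G - G)/3 = -4 + (⅓)*0 = -4 + 0 = -4)
150*(c(I) - 1*67) + 111 = 150*(-4 - 1*67) + 111 = 150*(-4 - 67) + 111 = 150*(-71) + 111 = -10650 + 111 = -10539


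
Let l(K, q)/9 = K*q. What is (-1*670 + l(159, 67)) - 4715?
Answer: 90492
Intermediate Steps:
l(K, q) = 9*K*q (l(K, q) = 9*(K*q) = 9*K*q)
(-1*670 + l(159, 67)) - 4715 = (-1*670 + 9*159*67) - 4715 = (-670 + 95877) - 4715 = 95207 - 4715 = 90492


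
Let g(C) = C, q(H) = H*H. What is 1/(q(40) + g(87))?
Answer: 1/1687 ≈ 0.00059277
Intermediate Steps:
q(H) = H**2
1/(q(40) + g(87)) = 1/(40**2 + 87) = 1/(1600 + 87) = 1/1687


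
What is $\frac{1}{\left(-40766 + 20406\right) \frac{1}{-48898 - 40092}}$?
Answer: $\frac{8899}{2036} \approx 4.3708$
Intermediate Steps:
$\frac{1}{\left(-40766 + 20406\right) \frac{1}{-48898 - 40092}} = \frac{1}{\left(-20360\right) \frac{1}{-88990}} = \frac{1}{\left(-20360\right) \left(- \frac{1}{88990}\right)} = \frac{1}{\frac{2036}{8899}} = \frac{8899}{2036}$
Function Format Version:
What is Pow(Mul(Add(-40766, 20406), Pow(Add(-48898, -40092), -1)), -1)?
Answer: Rational(8899, 2036) ≈ 4.3708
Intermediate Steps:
Pow(Mul(Add(-40766, 20406), Pow(Add(-48898, -40092), -1)), -1) = Pow(Mul(-20360, Pow(-88990, -1)), -1) = Pow(Mul(-20360, Rational(-1, 88990)), -1) = Pow(Rational(2036, 8899), -1) = Rational(8899, 2036)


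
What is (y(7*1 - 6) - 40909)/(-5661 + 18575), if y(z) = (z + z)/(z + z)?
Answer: -20454/6457 ≈ -3.1677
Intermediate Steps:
y(z) = 1 (y(z) = (2*z)/((2*z)) = (2*z)*(1/(2*z)) = 1)
(y(7*1 - 6) - 40909)/(-5661 + 18575) = (1 - 40909)/(-5661 + 18575) = -40908/12914 = -40908*1/12914 = -20454/6457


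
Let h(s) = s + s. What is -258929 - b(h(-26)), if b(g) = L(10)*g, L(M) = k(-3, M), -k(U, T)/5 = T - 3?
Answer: -260749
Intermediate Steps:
k(U, T) = 15 - 5*T (k(U, T) = -5*(T - 3) = -5*(-3 + T) = 15 - 5*T)
L(M) = 15 - 5*M
h(s) = 2*s
b(g) = -35*g (b(g) = (15 - 5*10)*g = (15 - 50)*g = -35*g)
-258929 - b(h(-26)) = -258929 - (-35)*2*(-26) = -258929 - (-35)*(-52) = -258929 - 1*1820 = -258929 - 1820 = -260749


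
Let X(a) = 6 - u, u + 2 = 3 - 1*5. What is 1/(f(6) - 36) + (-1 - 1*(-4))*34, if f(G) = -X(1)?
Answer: 4691/46 ≈ 101.98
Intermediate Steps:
u = -4 (u = -2 + (3 - 1*5) = -2 + (3 - 5) = -2 - 2 = -4)
X(a) = 10 (X(a) = 6 - 1*(-4) = 6 + 4 = 10)
f(G) = -10 (f(G) = -1*10 = -10)
1/(f(6) - 36) + (-1 - 1*(-4))*34 = 1/(-10 - 36) + (-1 - 1*(-4))*34 = 1/(-46) + (-1 + 4)*34 = -1/46 + 3*34 = -1/46 + 102 = 4691/46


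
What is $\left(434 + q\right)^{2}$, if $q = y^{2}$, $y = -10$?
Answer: $285156$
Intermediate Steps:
$q = 100$ ($q = \left(-10\right)^{2} = 100$)
$\left(434 + q\right)^{2} = \left(434 + 100\right)^{2} = 534^{2} = 285156$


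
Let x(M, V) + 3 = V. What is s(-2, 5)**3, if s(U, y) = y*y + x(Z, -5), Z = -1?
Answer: 4913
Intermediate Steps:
x(M, V) = -3 + V
s(U, y) = -8 + y**2 (s(U, y) = y*y + (-3 - 5) = y**2 - 8 = -8 + y**2)
s(-2, 5)**3 = (-8 + 5**2)**3 = (-8 + 25)**3 = 17**3 = 4913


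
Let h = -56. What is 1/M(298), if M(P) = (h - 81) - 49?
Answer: -1/186 ≈ -0.0053763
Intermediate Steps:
M(P) = -186 (M(P) = (-56 - 81) - 49 = -137 - 49 = -186)
1/M(298) = 1/(-186) = -1/186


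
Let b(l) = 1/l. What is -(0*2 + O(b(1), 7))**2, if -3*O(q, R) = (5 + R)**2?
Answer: -2304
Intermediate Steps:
O(q, R) = -(5 + R)**2/3
-(0*2 + O(b(1), 7))**2 = -(0*2 - (5 + 7)**2/3)**2 = -(0 - 1/3*12**2)**2 = -(0 - 1/3*144)**2 = -(0 - 48)**2 = -1*(-48)**2 = -1*2304 = -2304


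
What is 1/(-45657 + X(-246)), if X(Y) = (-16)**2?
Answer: -1/45401 ≈ -2.2026e-5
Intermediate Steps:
X(Y) = 256
1/(-45657 + X(-246)) = 1/(-45657 + 256) = 1/(-45401) = -1/45401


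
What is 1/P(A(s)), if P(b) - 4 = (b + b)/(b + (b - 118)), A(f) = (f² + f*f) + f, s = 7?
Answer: 46/289 ≈ 0.15917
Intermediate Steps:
A(f) = f + 2*f² (A(f) = (f² + f²) + f = 2*f² + f = f + 2*f²)
P(b) = 4 + 2*b/(-118 + 2*b) (P(b) = 4 + (b + b)/(b + (b - 118)) = 4 + (2*b)/(b + (-118 + b)) = 4 + (2*b)/(-118 + 2*b) = 4 + 2*b/(-118 + 2*b))
1/P(A(s)) = 1/((-236 + 5*(7*(1 + 2*7)))/(-59 + 7*(1 + 2*7))) = 1/((-236 + 5*(7*(1 + 14)))/(-59 + 7*(1 + 14))) = 1/((-236 + 5*(7*15))/(-59 + 7*15)) = 1/((-236 + 5*105)/(-59 + 105)) = 1/((-236 + 525)/46) = 1/((1/46)*289) = 1/(289/46) = 46/289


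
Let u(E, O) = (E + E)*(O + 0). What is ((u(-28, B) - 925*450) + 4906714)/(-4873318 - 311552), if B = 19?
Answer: -448940/518487 ≈ -0.86587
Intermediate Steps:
u(E, O) = 2*E*O (u(E, O) = (2*E)*O = 2*E*O)
((u(-28, B) - 925*450) + 4906714)/(-4873318 - 311552) = ((2*(-28)*19 - 925*450) + 4906714)/(-4873318 - 311552) = ((-1064 - 416250) + 4906714)/(-5184870) = (-417314 + 4906714)*(-1/5184870) = 4489400*(-1/5184870) = -448940/518487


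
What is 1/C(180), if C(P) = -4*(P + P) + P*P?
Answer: 1/30960 ≈ 3.2300e-5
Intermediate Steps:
C(P) = P² - 8*P (C(P) = -8*P + P² = P² - 8*P)
1/C(180) = 1/(180*(-8 + 180)) = 1/(180*172) = 1/30960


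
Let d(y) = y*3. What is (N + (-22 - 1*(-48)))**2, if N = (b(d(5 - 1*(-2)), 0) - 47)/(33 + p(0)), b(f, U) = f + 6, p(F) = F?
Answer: 702244/1089 ≈ 644.85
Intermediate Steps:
d(y) = 3*y
b(f, U) = 6 + f
N = -20/33 (N = ((6 + 3*(5 - 1*(-2))) - 47)/(33 + 0) = ((6 + 3*(5 + 2)) - 47)/33 = ((6 + 3*7) - 47)*(1/33) = ((6 + 21) - 47)*(1/33) = (27 - 47)*(1/33) = -20*1/33 = -20/33 ≈ -0.60606)
(N + (-22 - 1*(-48)))**2 = (-20/33 + (-22 - 1*(-48)))**2 = (-20/33 + (-22 + 48))**2 = (-20/33 + 26)**2 = (838/33)**2 = 702244/1089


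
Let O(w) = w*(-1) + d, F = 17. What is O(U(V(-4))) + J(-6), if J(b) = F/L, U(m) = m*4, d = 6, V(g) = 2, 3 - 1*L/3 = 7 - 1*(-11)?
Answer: -107/45 ≈ -2.3778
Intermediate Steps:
L = -45 (L = 9 - 3*(7 - 1*(-11)) = 9 - 3*(7 + 11) = 9 - 3*18 = 9 - 54 = -45)
U(m) = 4*m
J(b) = -17/45 (J(b) = 17/(-45) = 17*(-1/45) = -17/45)
O(w) = 6 - w (O(w) = w*(-1) + 6 = -w + 6 = 6 - w)
O(U(V(-4))) + J(-6) = (6 - 4*2) - 17/45 = (6 - 1*8) - 17/45 = (6 - 8) - 17/45 = -2 - 17/45 = -107/45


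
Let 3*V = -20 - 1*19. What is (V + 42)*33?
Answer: 957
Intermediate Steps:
V = -13 (V = (-20 - 1*19)/3 = (-20 - 19)/3 = (⅓)*(-39) = -13)
(V + 42)*33 = (-13 + 42)*33 = 29*33 = 957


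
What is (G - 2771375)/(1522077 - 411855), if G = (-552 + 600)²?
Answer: -2769071/1110222 ≈ -2.4942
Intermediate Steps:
G = 2304 (G = 48² = 2304)
(G - 2771375)/(1522077 - 411855) = (2304 - 2771375)/(1522077 - 411855) = -2769071/1110222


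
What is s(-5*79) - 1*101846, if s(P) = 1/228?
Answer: -23220887/228 ≈ -1.0185e+5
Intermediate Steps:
s(P) = 1/228
s(-5*79) - 1*101846 = 1/228 - 1*101846 = 1/228 - 101846 = -23220887/228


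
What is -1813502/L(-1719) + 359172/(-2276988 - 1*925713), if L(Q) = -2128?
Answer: 967890058481/1135891288 ≈ 852.10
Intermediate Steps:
-1813502/L(-1719) + 359172/(-2276988 - 1*925713) = -1813502/(-2128) + 359172/(-2276988 - 1*925713) = -1813502*(-1/2128) + 359172/(-2276988 - 925713) = 906751/1064 + 359172/(-3202701) = 906751/1064 + 359172*(-1/3202701) = 906751/1064 - 119724/1067567 = 967890058481/1135891288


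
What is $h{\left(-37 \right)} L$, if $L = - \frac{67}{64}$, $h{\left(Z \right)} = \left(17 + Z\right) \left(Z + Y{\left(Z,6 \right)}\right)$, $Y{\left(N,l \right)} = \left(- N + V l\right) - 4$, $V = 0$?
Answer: $- \frac{335}{4} \approx -83.75$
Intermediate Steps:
$Y{\left(N,l \right)} = -4 - N$ ($Y{\left(N,l \right)} = \left(- N + 0 l\right) - 4 = \left(- N + 0\right) - 4 = - N - 4 = -4 - N$)
$h{\left(Z \right)} = -68 - 4 Z$ ($h{\left(Z \right)} = \left(17 + Z\right) \left(Z - \left(4 + Z\right)\right) = \left(17 + Z\right) \left(-4\right) = -68 - 4 Z$)
$L = - \frac{67}{64}$ ($L = \left(-67\right) \frac{1}{64} = - \frac{67}{64} \approx -1.0469$)
$h{\left(-37 \right)} L = \left(-68 - -148\right) \left(- \frac{67}{64}\right) = \left(-68 + 148\right) \left(- \frac{67}{64}\right) = 80 \left(- \frac{67}{64}\right) = - \frac{335}{4}$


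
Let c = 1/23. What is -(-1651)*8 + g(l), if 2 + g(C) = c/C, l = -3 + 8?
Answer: 1518691/115 ≈ 13206.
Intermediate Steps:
l = 5
c = 1/23 ≈ 0.043478
g(C) = -2 + 1/(23*C)
-(-1651)*8 + g(l) = -(-1651)*8 + (-2 + (1/23)/5) = -127*(-104) + (-2 + (1/23)*(⅕)) = 13208 + (-2 + 1/115) = 13208 - 229/115 = 1518691/115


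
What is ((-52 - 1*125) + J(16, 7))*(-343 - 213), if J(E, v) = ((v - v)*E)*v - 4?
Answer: 100636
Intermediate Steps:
J(E, v) = -4 (J(E, v) = (0*E)*v - 4 = 0*v - 4 = 0 - 4 = -4)
((-52 - 1*125) + J(16, 7))*(-343 - 213) = ((-52 - 1*125) - 4)*(-343 - 213) = ((-52 - 125) - 4)*(-556) = (-177 - 4)*(-556) = -181*(-556) = 100636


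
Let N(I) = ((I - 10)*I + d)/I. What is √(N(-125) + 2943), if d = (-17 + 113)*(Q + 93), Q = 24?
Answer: 66*√390/25 ≈ 52.136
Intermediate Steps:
d = 11232 (d = (-17 + 113)*(24 + 93) = 96*117 = 11232)
N(I) = (11232 + I*(-10 + I))/I (N(I) = ((I - 10)*I + 11232)/I = ((-10 + I)*I + 11232)/I = (I*(-10 + I) + 11232)/I = (11232 + I*(-10 + I))/I)
√(N(-125) + 2943) = √((-10 - 125 + 11232/(-125)) + 2943) = √((-10 - 125 + 11232*(-1/125)) + 2943) = √((-10 - 125 - 11232/125) + 2943) = √(-28107/125 + 2943) = √(339768/125) = 66*√390/25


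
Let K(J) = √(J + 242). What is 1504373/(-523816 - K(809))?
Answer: -788014647368/274383200805 + 1504373*√1051/274383200805 ≈ -2.8718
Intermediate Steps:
K(J) = √(242 + J)
1504373/(-523816 - K(809)) = 1504373/(-523816 - √(242 + 809)) = 1504373/(-523816 - √1051)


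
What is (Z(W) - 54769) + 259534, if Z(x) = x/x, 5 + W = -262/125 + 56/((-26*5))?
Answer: 204766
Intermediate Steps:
W = -12231/1625 (W = -5 + (-262/125 + 56/((-26*5))) = -5 + (-262*1/125 + 56/(-130)) = -5 + (-262/125 + 56*(-1/130)) = -5 + (-262/125 - 28/65) = -5 - 4106/1625 = -12231/1625 ≈ -7.5268)
Z(x) = 1
(Z(W) - 54769) + 259534 = (1 - 54769) + 259534 = -54768 + 259534 = 204766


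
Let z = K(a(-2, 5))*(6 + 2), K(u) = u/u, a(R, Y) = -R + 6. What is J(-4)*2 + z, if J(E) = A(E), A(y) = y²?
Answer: 40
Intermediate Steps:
a(R, Y) = 6 - R
K(u) = 1
z = 8 (z = 1*(6 + 2) = 1*8 = 8)
J(E) = E²
J(-4)*2 + z = (-4)²*2 + 8 = 16*2 + 8 = 32 + 8 = 40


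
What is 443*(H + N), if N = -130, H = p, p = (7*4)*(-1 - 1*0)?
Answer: -69994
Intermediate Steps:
p = -28 (p = 28*(-1 + 0) = 28*(-1) = -28)
H = -28
443*(H + N) = 443*(-28 - 130) = 443*(-158) = -69994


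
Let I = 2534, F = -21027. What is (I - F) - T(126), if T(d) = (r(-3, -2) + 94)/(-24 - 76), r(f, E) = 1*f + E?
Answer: 2356189/100 ≈ 23562.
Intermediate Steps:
r(f, E) = E + f (r(f, E) = f + E = E + f)
T(d) = -89/100 (T(d) = ((-2 - 3) + 94)/(-24 - 76) = (-5 + 94)/(-100) = 89*(-1/100) = -89/100)
(I - F) - T(126) = (2534 - 1*(-21027)) - 1*(-89/100) = (2534 + 21027) + 89/100 = 23561 + 89/100 = 2356189/100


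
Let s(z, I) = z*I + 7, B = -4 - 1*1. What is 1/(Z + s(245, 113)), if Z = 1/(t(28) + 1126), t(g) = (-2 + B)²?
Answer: 1175/32538101 ≈ 3.6112e-5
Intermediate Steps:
B = -5 (B = -4 - 1 = -5)
t(g) = 49 (t(g) = (-2 - 5)² = (-7)² = 49)
s(z, I) = 7 + I*z (s(z, I) = I*z + 7 = 7 + I*z)
Z = 1/1175 (Z = 1/(49 + 1126) = 1/1175 ≈ 0.00085106)
1/(Z + s(245, 113)) = 1/(1/1175 + (7 + 113*245)) = 1/(1/1175 + (7 + 27685)) = 1/(1/1175 + 27692) = 1/(32538101/1175) = 1175/32538101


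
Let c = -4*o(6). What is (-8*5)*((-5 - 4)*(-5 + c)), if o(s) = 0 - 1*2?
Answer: 1080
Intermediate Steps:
o(s) = -2 (o(s) = 0 - 2 = -2)
c = 8 (c = -4*(-2) = 8)
(-8*5)*((-5 - 4)*(-5 + c)) = (-8*5)*((-5 - 4)*(-5 + 8)) = -(-360)*3 = -40*(-27) = 1080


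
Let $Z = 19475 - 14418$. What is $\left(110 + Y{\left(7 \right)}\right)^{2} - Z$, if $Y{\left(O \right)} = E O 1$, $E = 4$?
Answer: $13987$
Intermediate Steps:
$Y{\left(O \right)} = 4 O$ ($Y{\left(O \right)} = 4 O 1 = 4 O$)
$Z = 5057$ ($Z = 19475 - 14418 = 5057$)
$\left(110 + Y{\left(7 \right)}\right)^{2} - Z = \left(110 + 4 \cdot 7\right)^{2} - 5057 = \left(110 + 28\right)^{2} - 5057 = 138^{2} - 5057 = 19044 - 5057 = 13987$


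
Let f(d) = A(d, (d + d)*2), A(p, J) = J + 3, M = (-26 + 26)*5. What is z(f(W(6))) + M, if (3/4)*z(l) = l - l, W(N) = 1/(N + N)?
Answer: 0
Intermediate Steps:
M = 0 (M = 0*5 = 0)
W(N) = 1/(2*N)
A(p, J) = 3 + J
f(d) = 3 + 4*d (f(d) = 3 + (d + d)*2 = 3 + (2*d)*2 = 3 + 4*d)
z(l) = 0 (z(l) = 4*(l - l)/3 = (4/3)*0 = 0)
z(f(W(6))) + M = 0 + 0 = 0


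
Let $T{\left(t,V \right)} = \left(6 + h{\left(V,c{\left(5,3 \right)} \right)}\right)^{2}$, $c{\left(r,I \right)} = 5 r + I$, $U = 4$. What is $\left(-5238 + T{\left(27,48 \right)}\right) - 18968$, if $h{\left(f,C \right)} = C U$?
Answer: $-10282$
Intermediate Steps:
$c{\left(r,I \right)} = I + 5 r$
$h{\left(f,C \right)} = 4 C$ ($h{\left(f,C \right)} = C 4 = 4 C$)
$T{\left(t,V \right)} = 13924$ ($T{\left(t,V \right)} = \left(6 + 4 \left(3 + 5 \cdot 5\right)\right)^{2} = \left(6 + 4 \left(3 + 25\right)\right)^{2} = \left(6 + 4 \cdot 28\right)^{2} = \left(6 + 112\right)^{2} = 118^{2} = 13924$)
$\left(-5238 + T{\left(27,48 \right)}\right) - 18968 = \left(-5238 + 13924\right) - 18968 = 8686 - 18968 = -10282$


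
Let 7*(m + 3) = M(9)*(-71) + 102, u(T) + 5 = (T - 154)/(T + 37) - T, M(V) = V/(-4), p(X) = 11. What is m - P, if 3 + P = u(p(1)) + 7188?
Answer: -2396227/336 ≈ -7131.6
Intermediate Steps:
M(V) = -V/4 (M(V) = V*(-1/4) = -V/4)
u(T) = -5 - T + (-154 + T)/(37 + T) (u(T) = -5 + ((T - 154)/(T + 37) - T) = -5 + ((-154 + T)/(37 + T) - T) = -5 + (-T + (-154 + T)/(37 + T)) = -5 - T + (-154 + T)/(37 + T))
P = 343969/48 (P = -3 + ((-339 - 1*11**2 - 41*11)/(37 + 11) + 7188) = -3 + ((-339 - 1*121 - 451)/48 + 7188) = -3 + ((-339 - 121 - 451)/48 + 7188) = -3 + ((1/48)*(-911) + 7188) = -3 + (-911/48 + 7188) = -3 + 344113/48 = 343969/48 ≈ 7166.0)
m = 963/28 (m = -3 + (-1/4*9*(-71) + 102)/7 = -3 + (-9/4*(-71) + 102)/7 = -3 + (639/4 + 102)/7 = -3 + (1/7)*(1047/4) = -3 + 1047/28 = 963/28 ≈ 34.393)
m - P = 963/28 - 1*343969/48 = 963/28 - 343969/48 = -2396227/336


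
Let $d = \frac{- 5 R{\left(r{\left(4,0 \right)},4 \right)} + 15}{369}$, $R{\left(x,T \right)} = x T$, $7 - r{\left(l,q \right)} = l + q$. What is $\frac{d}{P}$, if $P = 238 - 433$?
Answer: $\frac{1}{1599} \approx 0.00062539$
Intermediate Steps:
$r{\left(l,q \right)} = 7 - l - q$ ($r{\left(l,q \right)} = 7 - \left(l + q\right) = 7 - l - q$)
$R{\left(x,T \right)} = T x$
$P = -195$ ($P = 238 - 433 = -195$)
$d = - \frac{5}{41}$ ($d = \frac{- 5 \cdot 4 \left(7 - 4 - 0\right) + 15}{369} = \left(- 5 \cdot 4 \left(7 - 4 + 0\right) + 15\right) \frac{1}{369} = \left(- 5 \cdot 4 \cdot 3 + 15\right) \frac{1}{369} = \left(\left(-5\right) 12 + 15\right) \frac{1}{369} = \left(-60 + 15\right) \frac{1}{369} = \left(-45\right) \frac{1}{369} = - \frac{5}{41} \approx -0.12195$)
$\frac{d}{P} = - \frac{5}{41 \left(-195\right)} = \left(- \frac{5}{41}\right) \left(- \frac{1}{195}\right) = \frac{1}{1599}$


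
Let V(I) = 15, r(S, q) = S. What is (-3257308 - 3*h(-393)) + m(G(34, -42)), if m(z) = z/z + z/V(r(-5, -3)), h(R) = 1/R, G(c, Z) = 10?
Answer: -1280121386/393 ≈ -3.2573e+6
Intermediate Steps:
m(z) = 1 + z/15 (m(z) = z/z + z/15 = 1 + z*(1/15) = 1 + z/15)
(-3257308 - 3*h(-393)) + m(G(34, -42)) = (-3257308 - 3/(-393)) + (1 + (1/15)*10) = (-3257308 - 3*(-1/393)) + (1 + ⅔) = (-3257308 + 1/131) + 5/3 = -426707347/131 + 5/3 = -1280121386/393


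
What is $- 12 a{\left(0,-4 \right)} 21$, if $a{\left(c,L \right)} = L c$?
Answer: $0$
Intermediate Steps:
$- 12 a{\left(0,-4 \right)} 21 = - 12 \left(\left(-4\right) 0\right) 21 = \left(-12\right) 0 \cdot 21 = 0 \cdot 21 = 0$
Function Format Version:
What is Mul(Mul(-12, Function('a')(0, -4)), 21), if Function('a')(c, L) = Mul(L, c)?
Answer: 0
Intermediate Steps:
Mul(Mul(-12, Function('a')(0, -4)), 21) = Mul(Mul(-12, Mul(-4, 0)), 21) = Mul(Mul(-12, 0), 21) = Mul(0, 21) = 0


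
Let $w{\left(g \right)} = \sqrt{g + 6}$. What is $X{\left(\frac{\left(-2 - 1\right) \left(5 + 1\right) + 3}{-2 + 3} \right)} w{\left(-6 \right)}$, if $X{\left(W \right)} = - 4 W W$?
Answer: $0$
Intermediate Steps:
$X{\left(W \right)} = - 4 W^{2}$
$w{\left(g \right)} = \sqrt{6 + g}$
$X{\left(\frac{\left(-2 - 1\right) \left(5 + 1\right) + 3}{-2 + 3} \right)} w{\left(-6 \right)} = - 4 \left(\frac{\left(-2 - 1\right) \left(5 + 1\right) + 3}{-2 + 3}\right)^{2} \sqrt{6 - 6} = - 4 \left(\frac{\left(-3\right) 6 + 3}{1}\right)^{2} \sqrt{0} = - 4 \left(\left(-18 + 3\right) 1\right)^{2} \cdot 0 = - 4 \left(\left(-15\right) 1\right)^{2} \cdot 0 = - 4 \left(-15\right)^{2} \cdot 0 = \left(-4\right) 225 \cdot 0 = \left(-900\right) 0 = 0$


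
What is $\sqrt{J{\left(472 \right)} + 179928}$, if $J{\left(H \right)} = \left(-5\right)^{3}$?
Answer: $\sqrt{179803} \approx 424.03$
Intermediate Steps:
$J{\left(H \right)} = -125$
$\sqrt{J{\left(472 \right)} + 179928} = \sqrt{-125 + 179928} = \sqrt{179803}$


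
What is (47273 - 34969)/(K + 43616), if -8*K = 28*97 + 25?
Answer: 98432/346187 ≈ 0.28433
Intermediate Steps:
K = -2741/8 (K = -(28*97 + 25)/8 = -(2716 + 25)/8 = -⅛*2741 = -2741/8 ≈ -342.63)
(47273 - 34969)/(K + 43616) = (47273 - 34969)/(-2741/8 + 43616) = 12304/(346187/8) = 12304*(8/346187) = 98432/346187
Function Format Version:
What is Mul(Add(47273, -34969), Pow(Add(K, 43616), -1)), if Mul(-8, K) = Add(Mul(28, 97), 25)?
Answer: Rational(98432, 346187) ≈ 0.28433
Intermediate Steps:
K = Rational(-2741, 8) (K = Mul(Rational(-1, 8), Add(Mul(28, 97), 25)) = Mul(Rational(-1, 8), Add(2716, 25)) = Mul(Rational(-1, 8), 2741) = Rational(-2741, 8) ≈ -342.63)
Mul(Add(47273, -34969), Pow(Add(K, 43616), -1)) = Mul(Add(47273, -34969), Pow(Add(Rational(-2741, 8), 43616), -1)) = Mul(12304, Pow(Rational(346187, 8), -1)) = Mul(12304, Rational(8, 346187)) = Rational(98432, 346187)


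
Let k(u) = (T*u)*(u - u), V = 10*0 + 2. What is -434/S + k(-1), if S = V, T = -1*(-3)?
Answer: -217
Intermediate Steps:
V = 2 (V = 0 + 2 = 2)
T = 3
k(u) = 0 (k(u) = (3*u)*(u - u) = (3*u)*0 = 0)
S = 2
-434/S + k(-1) = -434/2 + 0 = (1/2)*(-434) + 0 = -217 + 0 = -217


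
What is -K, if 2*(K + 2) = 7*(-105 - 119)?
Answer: 786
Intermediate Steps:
K = -786 (K = -2 + (7*(-105 - 119))/2 = -2 + (7*(-224))/2 = -2 + (½)*(-1568) = -2 - 784 = -786)
-K = -1*(-786) = 786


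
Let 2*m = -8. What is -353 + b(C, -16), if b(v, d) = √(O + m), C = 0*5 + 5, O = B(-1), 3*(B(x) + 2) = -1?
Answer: -353 + I*√57/3 ≈ -353.0 + 2.5166*I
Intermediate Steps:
B(x) = -7/3 (B(x) = -2 + (⅓)*(-1) = -2 - ⅓ = -7/3)
O = -7/3 ≈ -2.3333
C = 5 (C = 0 + 5 = 5)
m = -4 (m = (½)*(-8) = -4)
b(v, d) = I*√57/3 (b(v, d) = √(-7/3 - 4) = √(-19/3) = I*√57/3)
-353 + b(C, -16) = -353 + I*√57/3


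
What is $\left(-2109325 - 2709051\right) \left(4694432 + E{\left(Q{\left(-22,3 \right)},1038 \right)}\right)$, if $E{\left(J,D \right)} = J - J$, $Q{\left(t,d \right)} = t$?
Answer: $-22619538482432$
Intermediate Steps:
$E{\left(J,D \right)} = 0$
$\left(-2109325 - 2709051\right) \left(4694432 + E{\left(Q{\left(-22,3 \right)},1038 \right)}\right) = \left(-2109325 - 2709051\right) \left(4694432 + 0\right) = \left(-4818376\right) 4694432 = -22619538482432$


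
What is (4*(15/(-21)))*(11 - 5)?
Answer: -120/7 ≈ -17.143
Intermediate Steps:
(4*(15/(-21)))*(11 - 5) = (4*(15*(-1/21)))*6 = (4*(-5/7))*6 = -20/7*6 = -120/7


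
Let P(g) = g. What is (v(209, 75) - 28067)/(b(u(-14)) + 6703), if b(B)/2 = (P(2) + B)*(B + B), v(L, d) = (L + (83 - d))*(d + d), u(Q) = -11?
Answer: 4483/7099 ≈ 0.63150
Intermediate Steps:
v(L, d) = 2*d*(83 + L - d) (v(L, d) = (83 + L - d)*(2*d) = 2*d*(83 + L - d))
b(B) = 4*B*(2 + B) (b(B) = 2*((2 + B)*(B + B)) = 2*((2 + B)*(2*B)) = 2*(2*B*(2 + B)) = 4*B*(2 + B))
(v(209, 75) - 28067)/(b(u(-14)) + 6703) = (2*75*(83 + 209 - 1*75) - 28067)/(4*(-11)*(2 - 11) + 6703) = (2*75*(83 + 209 - 75) - 28067)/(4*(-11)*(-9) + 6703) = (2*75*217 - 28067)/(396 + 6703) = (32550 - 28067)/7099 = 4483*(1/7099) = 4483/7099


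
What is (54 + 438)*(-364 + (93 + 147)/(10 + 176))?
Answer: -5532048/31 ≈ -1.7845e+5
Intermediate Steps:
(54 + 438)*(-364 + (93 + 147)/(10 + 176)) = 492*(-364 + 240/186) = 492*(-364 + 240*(1/186)) = 492*(-364 + 40/31) = 492*(-11244/31) = -5532048/31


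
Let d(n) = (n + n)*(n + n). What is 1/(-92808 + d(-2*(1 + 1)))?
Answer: -1/92744 ≈ -1.0782e-5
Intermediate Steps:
d(n) = 4*n² (d(n) = (2*n)*(2*n) = 4*n²)
1/(-92808 + d(-2*(1 + 1))) = 1/(-92808 + 4*(-2*(1 + 1))²) = 1/(-92808 + 4*(-2*2)²) = 1/(-92808 + 4*(-4)²) = 1/(-92808 + 4*16) = 1/(-92808 + 64) = 1/(-92744) = -1/92744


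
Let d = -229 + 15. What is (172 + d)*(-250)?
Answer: 10500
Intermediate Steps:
d = -214
(172 + d)*(-250) = (172 - 214)*(-250) = -42*(-250) = 10500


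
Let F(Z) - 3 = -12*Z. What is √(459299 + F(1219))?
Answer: √444674 ≈ 666.84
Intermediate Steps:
F(Z) = 3 - 12*Z
√(459299 + F(1219)) = √(459299 + (3 - 12*1219)) = √(459299 + (3 - 14628)) = √(459299 - 14625) = √444674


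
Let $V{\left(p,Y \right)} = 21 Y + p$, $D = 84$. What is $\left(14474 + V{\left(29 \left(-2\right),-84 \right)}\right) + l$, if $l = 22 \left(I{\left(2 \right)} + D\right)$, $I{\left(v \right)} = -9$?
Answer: $14302$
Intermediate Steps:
$V{\left(p,Y \right)} = p + 21 Y$
$l = 1650$ ($l = 22 \left(-9 + 84\right) = 22 \cdot 75 = 1650$)
$\left(14474 + V{\left(29 \left(-2\right),-84 \right)}\right) + l = \left(14474 + \left(29 \left(-2\right) + 21 \left(-84\right)\right)\right) + 1650 = \left(14474 - 1822\right) + 1650 = 12652 + 1650 = 14302$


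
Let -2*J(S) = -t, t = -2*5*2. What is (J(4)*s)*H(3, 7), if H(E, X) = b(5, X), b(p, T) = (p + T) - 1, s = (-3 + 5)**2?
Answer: -440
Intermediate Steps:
s = 4 (s = 2**2 = 4)
b(p, T) = -1 + T + p (b(p, T) = (T + p) - 1 = -1 + T + p)
t = -20 (t = -10*2 = -20)
H(E, X) = 4 + X (H(E, X) = -1 + X + 5 = 4 + X)
J(S) = -10 (J(S) = -(-1)*(-20)/2 = -1/2*20 = -10)
(J(4)*s)*H(3, 7) = (-10*4)*(4 + 7) = -40*11 = -440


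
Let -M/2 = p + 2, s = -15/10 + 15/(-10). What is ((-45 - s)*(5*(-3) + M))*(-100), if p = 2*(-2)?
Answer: -46200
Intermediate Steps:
s = -3 (s = -15*1/10 + 15*(-1/10) = -3/2 - 3/2 = -3)
p = -4
M = 4 (M = -2*(-4 + 2) = -2*(-2) = 4)
((-45 - s)*(5*(-3) + M))*(-100) = ((-45 - 1*(-3))*(5*(-3) + 4))*(-100) = ((-45 + 3)*(-15 + 4))*(-100) = -42*(-11)*(-100) = 462*(-100) = -46200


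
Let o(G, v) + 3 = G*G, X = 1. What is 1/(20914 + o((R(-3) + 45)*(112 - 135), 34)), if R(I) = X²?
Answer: 1/1140275 ≈ 8.7698e-7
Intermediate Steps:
R(I) = 1 (R(I) = 1² = 1)
o(G, v) = -3 + G² (o(G, v) = -3 + G*G = -3 + G²)
1/(20914 + o((R(-3) + 45)*(112 - 135), 34)) = 1/(20914 + (-3 + ((1 + 45)*(112 - 135))²)) = 1/(20914 + (-3 + (46*(-23))²)) = 1/(20914 + (-3 + (-1058)²)) = 1/(20914 + (-3 + 1119364)) = 1/(20914 + 1119361) = 1/1140275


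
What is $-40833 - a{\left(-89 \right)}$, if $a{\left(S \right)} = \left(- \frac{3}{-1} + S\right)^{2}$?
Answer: $-48229$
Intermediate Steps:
$a{\left(S \right)} = \left(3 + S\right)^{2}$ ($a{\left(S \right)} = \left(\left(-3\right) \left(-1\right) + S\right)^{2} = \left(3 + S\right)^{2}$)
$-40833 - a{\left(-89 \right)} = -40833 - \left(3 - 89\right)^{2} = -40833 - \left(-86\right)^{2} = -40833 - 7396 = -48229$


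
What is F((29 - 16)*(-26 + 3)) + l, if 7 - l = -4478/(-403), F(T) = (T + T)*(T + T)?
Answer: 144112755/403 ≈ 3.5760e+5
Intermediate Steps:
F(T) = 4*T² (F(T) = (2*T)*(2*T) = 4*T²)
l = -1657/403 (l = 7 - (-4478)/(-403) = 7 - (-4478)*(-1)/403 = 7 - 1*4478/403 = 7 - 4478/403 = -1657/403 ≈ -4.1117)
F((29 - 16)*(-26 + 3)) + l = 4*((29 - 16)*(-26 + 3))² - 1657/403 = 4*(13*(-23))² - 1657/403 = 4*(-299)² - 1657/403 = 4*89401 - 1657/403 = 357604 - 1657/403 = 144112755/403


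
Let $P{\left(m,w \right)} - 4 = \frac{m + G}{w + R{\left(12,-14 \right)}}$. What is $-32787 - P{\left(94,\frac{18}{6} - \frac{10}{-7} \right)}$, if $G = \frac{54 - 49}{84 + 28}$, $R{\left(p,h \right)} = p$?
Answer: $- \frac{60345973}{1840} \approx -32797.0$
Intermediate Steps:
$G = \frac{5}{112} \approx 0.044643$
$P{\left(m,w \right)} = 4 + \frac{\frac{5}{112} + m}{12 + w}$ ($P{\left(m,w \right)} = 4 + \frac{m + \frac{5}{112}}{w + 12} = 4 + \frac{\frac{5}{112} + m}{12 + w}$)
$-32787 - P{\left(94,\frac{18}{6} - \frac{10}{-7} \right)} = -32787 - \frac{\frac{5381}{112} + 94 + 4 \left(\frac{18}{6} - \frac{10}{-7}\right)}{12 + \left(\frac{18}{6} - \frac{10}{-7}\right)} = -32787 - \frac{\frac{5381}{112} + 94 + 4 \left(18 \cdot \frac{1}{6} - - \frac{10}{7}\right)}{12 + \left(18 \cdot \frac{1}{6} - - \frac{10}{7}\right)} = -32787 - \frac{\frac{5381}{112} + 94 + 4 \left(3 + \frac{10}{7}\right)}{12 + \left(3 + \frac{10}{7}\right)} = -32787 - \frac{\frac{5381}{112} + 94 + 4 \cdot \frac{31}{7}}{12 + \frac{31}{7}} = -32787 - \frac{\frac{5381}{112} + 94 + \frac{124}{7}}{\frac{115}{7}} = -32787 - \frac{7}{115} \cdot \frac{17893}{112} = -32787 - \frac{17893}{1840} = - \frac{60345973}{1840}$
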